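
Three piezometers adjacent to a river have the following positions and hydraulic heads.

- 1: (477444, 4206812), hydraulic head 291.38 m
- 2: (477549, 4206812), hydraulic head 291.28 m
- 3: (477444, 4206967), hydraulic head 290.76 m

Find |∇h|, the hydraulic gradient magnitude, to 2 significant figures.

∂h/∂x = (291.28 − 291.38) / (477549 − 477444) = -0.0009524
∂h/∂y = (290.76 − 291.38) / (4206967 − 4206812) = -0.004000
|∇h| = √(-0.0009524² + -0.004000²) = 0.004112

0.0041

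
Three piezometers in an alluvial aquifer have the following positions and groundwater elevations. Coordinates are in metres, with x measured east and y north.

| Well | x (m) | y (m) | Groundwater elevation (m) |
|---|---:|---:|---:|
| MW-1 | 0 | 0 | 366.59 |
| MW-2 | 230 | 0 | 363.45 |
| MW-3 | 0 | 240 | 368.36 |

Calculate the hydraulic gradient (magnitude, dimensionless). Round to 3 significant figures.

0.0155

∂h/∂x = (363.45 − 366.59) / (230 − 0) = -0.01365
∂h/∂y = (368.36 − 366.59) / (240 − 0) = +0.007375
|∇h| = √(-0.01365² + 0.007375²) = 0.01551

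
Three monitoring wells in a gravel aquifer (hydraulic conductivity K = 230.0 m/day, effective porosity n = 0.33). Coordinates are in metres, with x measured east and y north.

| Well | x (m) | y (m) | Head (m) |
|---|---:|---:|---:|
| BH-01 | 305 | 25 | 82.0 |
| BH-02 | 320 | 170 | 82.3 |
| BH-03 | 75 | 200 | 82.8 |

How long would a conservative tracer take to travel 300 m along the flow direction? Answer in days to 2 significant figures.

Differences from BH-01: to BH-02 (Δx, Δy, Δh) = (15, 145, +0.3); to BH-03 = (-230, 175, +0.8).
Determinant of the coordinate differences = 15·175 − (-230)·145 = 35975.
∂h/∂x = [(+0.3)·175 − (+0.8)·145] / 35975 = -0.001765
∂h/∂y = [15·(+0.8) − (-230)·(+0.3)] / 35975 = +0.002252
|∇h| = √(-0.001765² + 0.002252²) = 0.002861
Seepage velocity v = K·i/n = 230.0 × 0.002861 / 0.33 = 1.994 m/day.
t = 300 / 1.994 = 150.5 days.

150 days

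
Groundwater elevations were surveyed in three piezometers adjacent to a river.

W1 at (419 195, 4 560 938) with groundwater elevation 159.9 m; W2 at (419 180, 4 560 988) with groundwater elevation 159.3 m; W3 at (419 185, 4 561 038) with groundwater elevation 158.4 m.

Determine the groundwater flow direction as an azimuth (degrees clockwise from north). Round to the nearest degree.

With h = a·x + b·y + c and W1 as origin, the differences give:
  (-15)·a + 50·b = -0.6
  (-10)·a + 100·b = -1.5
Eliminate b (×100 and ×50, subtract): -1000·a = 15.00 → a = ∂h/∂x = -0.01500
Back-substitute: b = ∂h/∂y = -0.01650.
Flow direction (−∇h) has components (+0.01500 E, +0.01650 N).
Azimuth = atan2(E, N) = atan2(+0.01500, +0.01650) = 42.3° ≈ 042°.

042°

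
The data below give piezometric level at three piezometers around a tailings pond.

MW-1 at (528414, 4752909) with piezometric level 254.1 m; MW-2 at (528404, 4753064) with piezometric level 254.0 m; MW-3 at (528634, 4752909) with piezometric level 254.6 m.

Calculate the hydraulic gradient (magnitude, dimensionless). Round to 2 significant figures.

Differences from MW-1: to MW-2 (Δx, Δy, Δh) = (-10, 155, -0.1); to MW-3 = (220, 0, +0.5).
Solve a·Δx + b·Δy = Δh: det = (-10)·0 − 220·155 = -34100.
∂h/∂x = [(-0.1)·0 − (+0.5)·155] / -34100 = +0.002273
∂h/∂y = [(-10)·(+0.5) − 220·(-0.1)] / -34100 = -0.0004985
|∇h| = √(0.002273² + -0.0004985²) = 0.002327

0.0023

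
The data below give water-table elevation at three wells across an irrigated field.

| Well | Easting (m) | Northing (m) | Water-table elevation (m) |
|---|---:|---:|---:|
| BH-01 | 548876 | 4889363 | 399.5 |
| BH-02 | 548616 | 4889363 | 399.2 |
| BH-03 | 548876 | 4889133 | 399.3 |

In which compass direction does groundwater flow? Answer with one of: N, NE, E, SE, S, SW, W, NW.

SW

∂h/∂x = (399.2 − 399.5) / (548616 − 548876) = +0.001154
∂h/∂y = (399.3 − 399.5) / (4889133 − 4889363) = +0.0008696
Flow = −∇h = (-0.001154 east, -0.0008696 north), which points southwest.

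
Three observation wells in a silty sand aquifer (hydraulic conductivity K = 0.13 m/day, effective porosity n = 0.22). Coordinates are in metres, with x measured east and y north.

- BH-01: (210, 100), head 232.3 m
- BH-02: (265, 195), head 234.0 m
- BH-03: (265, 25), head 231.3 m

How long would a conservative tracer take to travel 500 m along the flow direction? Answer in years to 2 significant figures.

140 years

Differences from BH-01: to BH-02 (Δx, Δy, Δh) = (55, 95, +1.7); to BH-03 = (55, -75, -1.0).
Solve a·Δx + b·Δy = Δh: det = 55·(-75) − 55·95 = -9350.
∂h/∂x = [(+1.7)·(-75) − (-1.0)·95] / -9350 = +0.003476
∂h/∂y = [55·(-1.0) − 55·(+1.7)] / -9350 = +0.01588
|∇h| = √(0.003476² + 0.01588²) = 0.01626
Seepage velocity v = K·i/n = 0.13 × 0.01626 / 0.22 = 0.009608 m/day.
t = 500 / 0.009608 = 5.204e+04 days = 142 years.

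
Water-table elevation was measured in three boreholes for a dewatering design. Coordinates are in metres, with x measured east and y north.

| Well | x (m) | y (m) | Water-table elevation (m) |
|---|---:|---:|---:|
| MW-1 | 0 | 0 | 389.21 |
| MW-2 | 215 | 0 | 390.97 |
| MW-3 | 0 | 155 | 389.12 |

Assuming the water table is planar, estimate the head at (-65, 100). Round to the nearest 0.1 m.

388.6 m

∂h/∂x = (390.97 − 389.21) / (215 − 0) = +0.008186
∂h/∂y = (389.12 − 389.21) / (155 − 0) = -0.0005806
h(-65, 100) = 389.21 + (+0.008186)·(-65) + (-0.0005806)·(100) = 389.21 -0.532 -0.058 = 388.620 m.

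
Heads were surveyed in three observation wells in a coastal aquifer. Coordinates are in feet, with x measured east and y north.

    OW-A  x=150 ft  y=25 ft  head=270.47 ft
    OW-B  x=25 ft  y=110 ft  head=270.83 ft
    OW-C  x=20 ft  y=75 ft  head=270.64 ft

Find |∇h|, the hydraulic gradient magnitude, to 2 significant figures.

0.0054

Taking OW-A as reference: OW-B−OW-A = (-125, 85, +0.36); OW-C−OW-A = (-130, 50, +0.17).
Determinant of the coordinate differences = (-125)·50 − (-130)·85 = 4800.
∂h/∂x = [(+0.36)·50 − (+0.17)·85] / 4800 = +0.0007396
∂h/∂y = [(-125)·(+0.17) − (-130)·(+0.36)] / 4800 = +0.005323
|∇h| = √(0.0007396² + 0.005323²) = 0.005374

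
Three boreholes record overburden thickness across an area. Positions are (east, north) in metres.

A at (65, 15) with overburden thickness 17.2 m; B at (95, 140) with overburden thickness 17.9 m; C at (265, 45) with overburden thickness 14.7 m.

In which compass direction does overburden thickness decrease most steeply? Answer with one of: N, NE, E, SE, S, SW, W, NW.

Taking A as reference: B−A = (30, 125, +0.7); C−A = (200, 30, -2.5).
Determinant of the coordinate differences = 30·30 − 200·125 = -24100.
∂d/∂x = [(+0.7)·30 − (-2.5)·125] / -24100 = -0.01384
∂d/∂y = [30·(-2.5) − 200·(+0.7)] / -24100 = +0.008921
Steepest decrease is along −∇f = (+0.01384 E, -0.008921 N) → southeast.

SE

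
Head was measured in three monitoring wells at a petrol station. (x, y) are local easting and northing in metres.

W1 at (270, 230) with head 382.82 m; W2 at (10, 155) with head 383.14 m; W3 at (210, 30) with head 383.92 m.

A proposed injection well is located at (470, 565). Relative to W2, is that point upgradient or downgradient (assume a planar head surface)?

Three-point gradient (reference W1): Δ to W2 = (-260, -75, +0.32), Δ to W3 = (-60, -200, +1.10).
∂h/∂x = +0.0003895, ∂h/∂y = -0.005617 (det = 47500).
Head at (470, 565) = 382.82 + (+0.0003895)·(200) + (-0.005617)·(335) = 381.02 m.
That is lower than the 383.14 m at W2, so the point is downgradient.

downgradient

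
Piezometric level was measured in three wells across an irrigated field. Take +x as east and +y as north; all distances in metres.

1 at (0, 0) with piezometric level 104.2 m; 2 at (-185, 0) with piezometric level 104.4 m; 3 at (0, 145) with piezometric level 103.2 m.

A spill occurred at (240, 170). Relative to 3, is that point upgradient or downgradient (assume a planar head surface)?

∂h/∂x = (104.4 − 104.2) / (-185 − 0) = -0.001081
∂h/∂y = (103.2 − 104.2) / (145 − 0) = -0.006897
Head at (240, 170) = 104.2 + (-0.001081)·(240) + (-0.006897)·(170) = 102.77 m.
That is lower than the 103.2 m at 3, so the point is downgradient.

downgradient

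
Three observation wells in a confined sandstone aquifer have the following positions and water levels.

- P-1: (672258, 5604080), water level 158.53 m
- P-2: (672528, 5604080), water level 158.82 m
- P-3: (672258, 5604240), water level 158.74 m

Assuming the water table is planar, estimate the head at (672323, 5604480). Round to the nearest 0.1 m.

159.1 m

∂h/∂x = (158.82 − 158.53) / (672528 − 672258) = +0.001074
∂h/∂y = (158.74 − 158.53) / (5604240 − 5604080) = +0.001313
h(672323, 5604480) = 158.53 + (+0.001074)·(65) + (+0.001313)·(400) = 158.53 +0.070 +0.525 = 159.125 m.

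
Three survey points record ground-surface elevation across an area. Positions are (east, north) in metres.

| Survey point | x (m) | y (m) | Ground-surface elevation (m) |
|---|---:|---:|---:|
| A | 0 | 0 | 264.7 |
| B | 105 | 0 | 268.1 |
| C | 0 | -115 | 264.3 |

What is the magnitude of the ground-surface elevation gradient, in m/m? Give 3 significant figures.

0.0326 m/m

∂z/∂x = (268.1 − 264.7) / (105 − 0) = +0.03238
∂z/∂y = (264.3 − 264.7) / (-115 − 0) = +0.003478
|∇f| = √(0.03238² + 0.003478²) = 0.03257 m/m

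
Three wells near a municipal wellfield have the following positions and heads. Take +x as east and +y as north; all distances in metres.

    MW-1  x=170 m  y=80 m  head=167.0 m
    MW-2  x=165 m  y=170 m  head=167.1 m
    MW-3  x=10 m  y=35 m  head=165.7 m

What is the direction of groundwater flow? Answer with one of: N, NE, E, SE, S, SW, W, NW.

W

Differences from MW-1: to MW-2 (Δx, Δy, Δh) = (-5, 90, +0.1); to MW-3 = (-160, -45, -1.3).
Solve a·Δx + b·Δy = Δh: det = (-5)·(-45) − (-160)·90 = 14625.
∂h/∂x = [(+0.1)·(-45) − (-1.3)·90] / 14625 = +0.007692
∂h/∂y = [(-5)·(-1.3) − (-160)·(+0.1)] / 14625 = +0.001538
Flow = −∇h = (-0.007692 east, -0.001538 north), which points west.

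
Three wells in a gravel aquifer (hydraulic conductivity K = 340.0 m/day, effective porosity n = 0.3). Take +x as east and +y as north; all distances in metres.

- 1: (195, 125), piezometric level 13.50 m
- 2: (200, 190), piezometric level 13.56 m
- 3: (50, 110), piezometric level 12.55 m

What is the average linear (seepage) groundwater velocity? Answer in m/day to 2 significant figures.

7.4 m/day

Taking 1 as reference: 2−1 = (5, 65, +0.06); 3−1 = (-145, -15, -0.95).
Determinant of the coordinate differences = 5·(-15) − (-145)·65 = 9350.
∂h/∂x = [(+0.06)·(-15) − (-0.95)·65] / 9350 = +0.006508
∂h/∂y = [5·(-0.95) − (-145)·(+0.06)] / 9350 = +0.0004225
|∇h| = √(0.006508² + 0.0004225²) = 0.006522
Seepage velocity v = K·i/n = 340.0 × 0.006522 / 0.3 = 7.392 m/day.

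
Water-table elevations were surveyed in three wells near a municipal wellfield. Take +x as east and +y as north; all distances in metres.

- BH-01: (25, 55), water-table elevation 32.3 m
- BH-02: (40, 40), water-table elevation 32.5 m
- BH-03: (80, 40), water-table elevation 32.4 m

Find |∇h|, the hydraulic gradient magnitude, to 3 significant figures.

0.0160

Taking BH-01 as reference: BH-02−BH-01 = (15, -15, +0.2); BH-03−BH-01 = (55, -15, +0.1).
Solve a·Δx + b·Δy = Δh: det = 15·(-15) − 55·(-15) = 600.
∂h/∂x = [(+0.2)·(-15) − (+0.1)·(-15)] / 600 = -0.002500
∂h/∂y = [15·(+0.1) − 55·(+0.2)] / 600 = -0.01583
|∇h| = √(-0.002500² + -0.01583²) = 0.01603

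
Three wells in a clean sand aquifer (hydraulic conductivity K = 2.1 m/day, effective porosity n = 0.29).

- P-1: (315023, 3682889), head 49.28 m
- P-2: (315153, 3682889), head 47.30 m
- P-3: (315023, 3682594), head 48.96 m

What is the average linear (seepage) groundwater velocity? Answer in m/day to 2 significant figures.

0.11 m/day

∂h/∂x = (47.30 − 49.28) / (315153 − 315023) = -0.01523
∂h/∂y = (48.96 − 49.28) / (3682594 − 3682889) = +0.001085
|∇h| = √(-0.01523² + 0.001085²) = 0.01527
Seepage velocity v = K·i/n = 2.1 × 0.01527 / 0.29 = 0.1106 m/day.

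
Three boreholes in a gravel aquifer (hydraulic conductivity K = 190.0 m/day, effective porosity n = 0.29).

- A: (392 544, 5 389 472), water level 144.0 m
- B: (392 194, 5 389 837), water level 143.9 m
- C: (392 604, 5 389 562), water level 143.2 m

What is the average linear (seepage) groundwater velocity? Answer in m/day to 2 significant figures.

Three-point gradient (reference A): Δ to B = (-350, 365, -0.1), Δ to C = (60, 90, -0.8).
∂h/∂x = -0.005300, ∂h/∂y = -0.005356 (det = -53400).
|∇h| = √(-0.005300² + -0.005356²) = 0.007535
Seepage velocity v = K·i/n = 190.0 × 0.007535 / 0.29 = 4.937 m/day.

4.9 m/day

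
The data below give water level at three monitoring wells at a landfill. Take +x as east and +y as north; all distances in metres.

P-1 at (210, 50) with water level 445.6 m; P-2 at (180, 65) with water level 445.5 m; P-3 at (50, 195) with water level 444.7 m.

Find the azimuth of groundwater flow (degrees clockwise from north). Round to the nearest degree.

With h = a·x + b·y + c and P-1 as origin, the differences give:
  (-30)·a + 15·b = -0.1
  (-160)·a + 145·b = -0.9
Eliminate b (×145 and ×15, subtract): -1950·a = -1.00 → a = ∂h/∂x = +0.0005128
Back-substitute: b = ∂h/∂y = -0.005641.
Flow direction (−∇h) has components (-0.0005128 E, +0.005641 N).
Azimuth = atan2(E, N) = atan2(-0.0005128, +0.005641) = 354.8° ≈ 355°.

355°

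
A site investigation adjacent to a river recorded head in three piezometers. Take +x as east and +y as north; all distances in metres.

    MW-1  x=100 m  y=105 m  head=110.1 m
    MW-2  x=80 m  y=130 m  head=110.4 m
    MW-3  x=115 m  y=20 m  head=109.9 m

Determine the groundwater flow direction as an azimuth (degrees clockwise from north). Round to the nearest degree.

Taking MW-1 as reference: MW-2−MW-1 = (-20, 25, +0.3); MW-3−MW-1 = (15, -85, -0.2).
Determinant of the coordinate differences = (-20)·(-85) − 15·25 = 1325.
∂h/∂x = [(+0.3)·(-85) − (-0.2)·25] / 1325 = -0.01547
∂h/∂y = [(-20)·(-0.2) − 15·(+0.3)] / 1325 = -0.0003774
Flow direction (−∇h) has components (+0.01547 E, +0.0003774 N).
Azimuth = atan2(E, N) = atan2(+0.01547, +0.0003774) = 88.6° ≈ 089°.

089°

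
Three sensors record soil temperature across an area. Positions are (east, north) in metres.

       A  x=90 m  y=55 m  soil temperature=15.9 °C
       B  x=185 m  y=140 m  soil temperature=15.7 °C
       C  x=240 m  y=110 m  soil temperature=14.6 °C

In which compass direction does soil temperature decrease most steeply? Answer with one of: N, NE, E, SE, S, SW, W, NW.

SE

Taking A as reference: B−A = (95, 85, -0.2); C−A = (150, 55, -1.3).
Solve a·Δx + b·Δy = ΔT: det = 95·55 − 150·85 = -7525.
∂T/∂x = [(-0.2)·55 − (-1.3)·85] / -7525 = -0.01322
∂T/∂y = [95·(-1.3) − 150·(-0.2)] / -7525 = +0.01243
Steepest decrease is along −∇f = (+0.01322 E, -0.01243 N) → southeast.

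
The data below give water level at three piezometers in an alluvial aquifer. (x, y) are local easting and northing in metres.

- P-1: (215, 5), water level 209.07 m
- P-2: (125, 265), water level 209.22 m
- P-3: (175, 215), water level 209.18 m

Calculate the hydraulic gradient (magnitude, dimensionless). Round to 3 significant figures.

Differences from P-1: to P-2 (Δx, Δy, Δh) = (-90, 260, +0.15); to P-3 = (-40, 210, +0.11).
Solve a·Δx + b·Δy = Δh: det = (-90)·210 − (-40)·260 = -8500.
∂h/∂x = [(+0.15)·210 − (+0.11)·260] / -8500 = -0.0003412
∂h/∂y = [(-90)·(+0.11) − (-40)·(+0.15)] / -8500 = +0.0004588
|∇h| = √(-0.0003412² + 0.0004588²) = 0.0005718

0.000572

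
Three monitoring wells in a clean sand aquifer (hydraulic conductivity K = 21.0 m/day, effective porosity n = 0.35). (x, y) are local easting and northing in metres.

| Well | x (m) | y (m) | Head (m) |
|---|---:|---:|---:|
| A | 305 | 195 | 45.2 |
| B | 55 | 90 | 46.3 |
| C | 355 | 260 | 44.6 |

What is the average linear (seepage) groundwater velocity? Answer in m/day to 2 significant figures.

0.52 m/day

Differences from A: to B (Δx, Δy, Δh) = (-250, -105, +1.1); to C = (50, 65, -0.6).
Solve a·Δx + b·Δy = Δh: det = (-250)·65 − 50·(-105) = -11000.
∂h/∂x = [(+1.1)·65 − (-0.6)·(-105)] / -11000 = -0.0007727
∂h/∂y = [(-250)·(-0.6) − 50·(+1.1)] / -11000 = -0.008636
|∇h| = √(-0.0007727² + -0.008636²) = 0.00867
Seepage velocity v = K·i/n = 21.0 × 0.00867 / 0.35 = 0.5202 m/day.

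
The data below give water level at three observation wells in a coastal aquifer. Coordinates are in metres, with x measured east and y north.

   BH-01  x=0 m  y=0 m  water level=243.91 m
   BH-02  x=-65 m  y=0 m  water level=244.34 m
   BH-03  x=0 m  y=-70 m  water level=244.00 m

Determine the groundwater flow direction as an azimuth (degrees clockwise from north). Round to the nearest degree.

079°

∂h/∂x = (244.34 − 243.91) / (-65 − 0) = -0.006615
∂h/∂y = (244.00 − 243.91) / (-70 − 0) = -0.001286
Flow direction (−∇h) has components (+0.006615 E, +0.001286 N).
Azimuth = atan2(E, N) = atan2(+0.006615, +0.001286) = 79.0° ≈ 079°.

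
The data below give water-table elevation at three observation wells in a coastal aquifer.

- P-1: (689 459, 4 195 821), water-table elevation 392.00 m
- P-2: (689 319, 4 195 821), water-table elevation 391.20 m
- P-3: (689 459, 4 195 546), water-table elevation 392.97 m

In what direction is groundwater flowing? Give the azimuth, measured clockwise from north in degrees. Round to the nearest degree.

302°

∂h/∂x = (391.20 − 392.00) / (689319 − 689459) = +0.005714
∂h/∂y = (392.97 − 392.00) / (4195546 − 4195821) = -0.003527
Flow direction (−∇h) has components (-0.005714 E, +0.003527 N).
Azimuth = atan2(E, N) = atan2(-0.005714, +0.003527) = 301.7° ≈ 302°.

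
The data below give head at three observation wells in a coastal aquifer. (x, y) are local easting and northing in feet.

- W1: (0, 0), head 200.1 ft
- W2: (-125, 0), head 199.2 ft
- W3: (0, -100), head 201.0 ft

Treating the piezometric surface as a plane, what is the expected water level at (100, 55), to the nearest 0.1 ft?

∂h/∂x = (199.2 − 200.1) / (-125 − 0) = +0.007200
∂h/∂y = (201.0 − 200.1) / (-100 − 0) = -0.009000
h(100, 55) = 200.1 + (+0.007200)·(100) + (-0.009000)·(55) = 200.1 +0.720 -0.495 = 200.325 ft.

200.3 ft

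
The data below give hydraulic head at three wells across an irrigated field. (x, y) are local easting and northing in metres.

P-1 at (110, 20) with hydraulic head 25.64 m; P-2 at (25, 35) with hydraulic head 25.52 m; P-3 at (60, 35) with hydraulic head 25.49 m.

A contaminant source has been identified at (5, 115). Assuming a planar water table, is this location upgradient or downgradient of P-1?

Differences from P-1: to P-2 (Δx, Δy, Δh) = (-85, 15, -0.12); to P-3 = (-50, 15, -0.15).
Solve a·Δx + b·Δy = Δh: det = (-85)·15 − (-50)·15 = -525.
∂h/∂x = [(-0.12)·15 − (-0.15)·15] / -525 = -0.0008571
∂h/∂y = [(-85)·(-0.15) − (-50)·(-0.12)] / -525 = -0.01286
Head at (5, 115) = 25.64 + (-0.0008571)·(-105) + (-0.01286)·(95) = 24.51 m.
That is lower than the 25.64 m at P-1, so the point is downgradient.

downgradient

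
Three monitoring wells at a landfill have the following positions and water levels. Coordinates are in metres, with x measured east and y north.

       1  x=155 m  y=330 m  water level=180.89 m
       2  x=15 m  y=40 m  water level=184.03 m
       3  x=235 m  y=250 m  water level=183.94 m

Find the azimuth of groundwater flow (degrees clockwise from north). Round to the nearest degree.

317°

With h = a·x + b·y + c and 1 as origin, the differences give:
  (-140)·a + (-290)·b = +3.14
  80·a + (-80)·b = +3.05
Eliminate b (×(-80) and ×(-290), subtract): 34400·a = 633.300 → a = ∂h/∂x = +0.01841
Back-substitute: b = ∂h/∂y = -0.01972.
Flow direction (−∇h) has components (-0.01841 E, +0.01972 N).
Azimuth = atan2(E, N) = atan2(-0.01841, +0.01972) = 317.0° ≈ 317°.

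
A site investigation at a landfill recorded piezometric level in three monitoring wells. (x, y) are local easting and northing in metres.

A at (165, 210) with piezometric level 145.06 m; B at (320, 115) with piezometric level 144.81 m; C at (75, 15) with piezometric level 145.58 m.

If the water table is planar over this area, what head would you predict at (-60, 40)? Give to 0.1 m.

145.9 m

With h = a·x + b·y + c and A as origin, the differences give:
  155·a + (-95)·b = -0.25
  (-90)·a + (-195)·b = +0.52
Eliminate b (×(-195) and ×(-95), subtract): -38775·a = 98.150 → a = ∂h/∂x = -0.002531
Back-substitute: b = ∂h/∂y = -0.001498.
h(-60, 40) = 145.06 + (-0.002531)·(-225) + (-0.001498)·(-170) = 145.06 +0.570 +0.255 = 145.884 m.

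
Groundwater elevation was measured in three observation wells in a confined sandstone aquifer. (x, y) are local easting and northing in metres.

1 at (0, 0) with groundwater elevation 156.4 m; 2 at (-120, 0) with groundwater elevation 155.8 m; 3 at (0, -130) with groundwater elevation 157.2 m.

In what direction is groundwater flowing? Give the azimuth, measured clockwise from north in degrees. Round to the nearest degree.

∂h/∂x = (155.8 − 156.4) / (-120 − 0) = +0.005000
∂h/∂y = (157.2 − 156.4) / (-130 − 0) = -0.006154
Flow direction (−∇h) has components (-0.005000 E, +0.006154 N).
Azimuth = atan2(E, N) = atan2(-0.005000, +0.006154) = 320.9° ≈ 321°.

321°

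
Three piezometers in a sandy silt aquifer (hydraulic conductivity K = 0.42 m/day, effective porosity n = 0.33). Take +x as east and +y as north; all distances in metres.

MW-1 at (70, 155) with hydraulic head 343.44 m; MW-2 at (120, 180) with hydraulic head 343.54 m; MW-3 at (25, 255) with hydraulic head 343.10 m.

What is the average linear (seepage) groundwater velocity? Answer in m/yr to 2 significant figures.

Differences from MW-1: to MW-2 (Δx, Δy, Δh) = (50, 25, +0.10); to MW-3 = (-45, 100, -0.34).
Determinant of the coordinate differences = 50·100 − (-45)·25 = 6125.
∂h/∂x = [(+0.10)·100 − (-0.34)·25] / 6125 = +0.003020
∂h/∂y = [50·(-0.34) − (-45)·(+0.10)] / 6125 = -0.002041
|∇h| = √(0.003020² + -0.002041²) = 0.003645
Seepage velocity v = K·i/n = 0.42 × 0.003645 / 0.33 = 0.004639 m/day = 1.694 m/yr.

1.7 m/yr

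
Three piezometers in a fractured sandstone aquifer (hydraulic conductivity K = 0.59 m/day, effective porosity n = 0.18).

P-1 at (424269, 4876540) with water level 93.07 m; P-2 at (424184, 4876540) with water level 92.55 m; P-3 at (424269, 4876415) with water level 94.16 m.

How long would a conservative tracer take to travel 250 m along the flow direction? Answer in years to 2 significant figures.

∂h/∂x = (92.55 − 93.07) / (424184 − 424269) = +0.006118
∂h/∂y = (94.16 − 93.07) / (4876415 − 4876540) = -0.008720
|∇h| = √(0.006118² + -0.008720²) = 0.01065
Seepage velocity v = K·i/n = 0.59 × 0.01065 / 0.18 = 0.03491 m/day.
t = 250 / 0.03491 = 7161 days = 19.6 years.

20 years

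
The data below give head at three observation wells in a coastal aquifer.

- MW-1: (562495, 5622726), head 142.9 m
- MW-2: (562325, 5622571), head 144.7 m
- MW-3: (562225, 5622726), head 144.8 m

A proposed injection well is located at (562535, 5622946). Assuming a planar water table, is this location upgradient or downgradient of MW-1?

Taking MW-1 as reference: MW-2−MW-1 = (-170, -155, +1.8); MW-3−MW-1 = (-270, 0, +1.9).
Determinant of the coordinate differences = (-170)·0 − (-270)·(-155) = -41850.
∂h/∂x = [(+1.8)·0 − (+1.9)·(-155)] / -41850 = -0.007037
∂h/∂y = [(-170)·(+1.9) − (-270)·(+1.8)] / -41850 = -0.003895
Head at (562535, 5622946) = 142.9 + (-0.007037)·(40) + (-0.003895)·(220) = 141.76 m.
That is lower than the 142.9 m at MW-1, so the point is downgradient.

downgradient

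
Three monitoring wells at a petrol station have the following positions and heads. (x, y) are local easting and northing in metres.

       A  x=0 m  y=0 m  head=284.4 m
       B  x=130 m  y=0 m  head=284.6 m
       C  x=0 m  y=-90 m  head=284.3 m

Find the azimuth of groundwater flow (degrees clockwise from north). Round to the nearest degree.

∂h/∂x = (284.6 − 284.4) / (130 − 0) = +0.001538
∂h/∂y = (284.3 − 284.4) / (-90 − 0) = +0.001111
Flow direction (−∇h) has components (-0.001538 E, -0.001111 N).
Azimuth = atan2(E, N) = atan2(-0.001538, -0.001111) = 234.2° ≈ 234°.

234°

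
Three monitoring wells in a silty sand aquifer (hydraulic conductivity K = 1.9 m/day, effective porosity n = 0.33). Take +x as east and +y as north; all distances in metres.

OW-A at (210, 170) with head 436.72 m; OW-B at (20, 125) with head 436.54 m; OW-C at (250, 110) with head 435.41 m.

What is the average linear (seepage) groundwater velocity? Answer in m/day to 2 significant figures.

Taking OW-A as reference: OW-B−OW-A = (-190, -45, -0.18); OW-C−OW-A = (40, -60, -1.31).
Solve a·Δx + b·Δy = Δh: det = (-190)·(-60) − 40·(-45) = 13200.
∂h/∂x = [(-0.18)·(-60) − (-1.31)·(-45)] / 13200 = -0.003648
∂h/∂y = [(-190)·(-1.31) − 40·(-0.18)] / 13200 = +0.01940
|∇h| = √(-0.003648² + 0.01940²) = 0.01974
Seepage velocity v = K·i/n = 1.9 × 0.01974 / 0.33 = 0.1137 m/day.

0.11 m/day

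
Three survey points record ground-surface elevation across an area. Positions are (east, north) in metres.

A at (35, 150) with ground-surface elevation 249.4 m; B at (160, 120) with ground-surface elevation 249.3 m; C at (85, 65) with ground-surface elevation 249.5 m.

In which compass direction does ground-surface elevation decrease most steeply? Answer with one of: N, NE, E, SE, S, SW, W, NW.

NE

With z = a·x + b·y + c and A as origin, the differences give:
  125·a + (-30)·b = -0.1
  50·a + (-85)·b = +0.1
Eliminate b (×(-85) and ×(-30), subtract): -9125·a = 11.50 → a = ∂z/∂x = -0.001260
Back-substitute: b = ∂z/∂y = -0.001918.
Steepest decrease is along −∇f = (+0.001260 E, +0.001918 N) → northeast.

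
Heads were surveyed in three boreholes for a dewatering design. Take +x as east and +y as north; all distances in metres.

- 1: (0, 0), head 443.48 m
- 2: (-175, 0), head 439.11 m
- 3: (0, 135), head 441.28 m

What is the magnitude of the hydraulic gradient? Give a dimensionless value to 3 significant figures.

0.0298

∂h/∂x = (439.11 − 443.48) / (-175 − 0) = +0.02497
∂h/∂y = (441.28 − 443.48) / (135 − 0) = -0.01630
|∇h| = √(0.02497² + -0.01630²) = 0.02982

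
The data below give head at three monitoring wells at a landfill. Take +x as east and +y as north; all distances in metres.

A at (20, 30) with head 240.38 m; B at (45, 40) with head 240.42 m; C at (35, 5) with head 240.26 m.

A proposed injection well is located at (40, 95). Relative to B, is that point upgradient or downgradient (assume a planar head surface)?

upgradient

Three-point gradient (reference A): Δ to B = (25, 10, +0.04), Δ to C = (15, -25, -0.12).
∂h/∂x = -0.0002581, ∂h/∂y = +0.004645 (det = -775).
Head at (40, 95) = 240.38 + (-0.0002581)·(20) + (+0.004645)·(65) = 240.68 m.
That is higher than the 240.42 m at B, so the point is upgradient.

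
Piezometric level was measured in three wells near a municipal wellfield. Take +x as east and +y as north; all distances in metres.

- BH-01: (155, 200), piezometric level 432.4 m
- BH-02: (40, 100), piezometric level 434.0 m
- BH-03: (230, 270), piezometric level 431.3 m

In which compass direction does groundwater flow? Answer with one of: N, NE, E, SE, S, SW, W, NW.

With h = a·x + b·y + c and BH-01 as origin, the differences give:
  (-115)·a + (-100)·b = +1.6
  75·a + 70·b = -1.1
Eliminate b (×70 and ×(-100), subtract): -550·a = 2.00 → a = ∂h/∂x = -0.003636
Back-substitute: b = ∂h/∂y = -0.01182.
Flow = −∇h = (+0.003636 east, +0.01182 north), which points north.

N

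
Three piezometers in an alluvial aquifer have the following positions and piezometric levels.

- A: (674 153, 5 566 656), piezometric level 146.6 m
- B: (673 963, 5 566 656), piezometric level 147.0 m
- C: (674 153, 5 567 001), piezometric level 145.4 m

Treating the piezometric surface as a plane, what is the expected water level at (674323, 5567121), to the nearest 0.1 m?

∂h/∂x = (147.0 − 146.6) / (673963 − 674153) = -0.002105
∂h/∂y = (145.4 − 146.6) / (5567001 − 5566656) = -0.003478
h(674323, 5567121) = 146.6 + (-0.002105)·(170) + (-0.003478)·(465) = 146.6 -0.358 -1.617 = 144.625 m.

144.6 m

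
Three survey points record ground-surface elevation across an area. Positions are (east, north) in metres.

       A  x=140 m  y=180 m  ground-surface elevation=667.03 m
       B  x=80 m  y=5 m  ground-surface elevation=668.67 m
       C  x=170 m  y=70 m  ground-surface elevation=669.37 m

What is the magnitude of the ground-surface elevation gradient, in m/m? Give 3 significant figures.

0.0251 m/m

With z = a·x + b·y + c and A as origin, the differences give:
  (-60)·a + (-175)·b = +1.64
  30·a + (-110)·b = +2.34
Eliminate b (×(-110) and ×(-175), subtract): 11850·a = 229.100 → a = ∂z/∂x = +0.01933
Back-substitute: b = ∂z/∂y = -0.01600.
|∇f| = √(0.01933² + -0.01600²) = 0.02509 m/m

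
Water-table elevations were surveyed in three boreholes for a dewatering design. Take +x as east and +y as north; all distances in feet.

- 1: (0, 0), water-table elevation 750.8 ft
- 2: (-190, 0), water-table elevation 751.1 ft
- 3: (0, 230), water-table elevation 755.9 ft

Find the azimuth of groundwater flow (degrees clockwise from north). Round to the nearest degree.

∂h/∂x = (751.1 − 750.8) / (-190 − 0) = -0.001579
∂h/∂y = (755.9 − 750.8) / (230 − 0) = +0.02217
Flow direction (−∇h) has components (+0.001579 E, -0.02217 N).
Azimuth = atan2(E, N) = atan2(+0.001579, -0.02217) = 175.9° ≈ 176°.

176°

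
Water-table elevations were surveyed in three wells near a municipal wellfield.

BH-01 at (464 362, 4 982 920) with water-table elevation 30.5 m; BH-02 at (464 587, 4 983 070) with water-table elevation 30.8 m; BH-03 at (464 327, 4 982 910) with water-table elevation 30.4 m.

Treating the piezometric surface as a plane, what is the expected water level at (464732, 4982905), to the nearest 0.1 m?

Taking BH-01 as reference: BH-02−BH-01 = (225, 150, +0.3); BH-03−BH-01 = (-35, -10, -0.1).
Determinant of the coordinate differences = 225·(-10) − (-35)·150 = 3000.
∂h/∂x = [(+0.3)·(-10) − (-0.1)·150] / 3000 = +0.004000
∂h/∂y = [225·(-0.1) − (-35)·(+0.3)] / 3000 = -0.004000
h(464732, 4982905) = 30.5 + (+0.004000)·(370) + (-0.004000)·(-15) = 30.5 +1.480 +0.060 = 32.040 m.

32.0 m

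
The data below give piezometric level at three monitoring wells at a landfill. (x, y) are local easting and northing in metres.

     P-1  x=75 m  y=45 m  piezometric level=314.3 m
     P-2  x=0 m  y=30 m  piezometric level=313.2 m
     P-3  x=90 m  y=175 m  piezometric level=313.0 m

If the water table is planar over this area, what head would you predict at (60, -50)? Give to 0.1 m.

Three-point gradient (reference P-1): Δ to P-2 = (-75, -15, -1.1), Δ to P-3 = (15, 130, -1.3).
∂h/∂x = +0.01706, ∂h/∂y = -0.01197 (det = -9525).
h(60, -50) = 314.3 + (+0.01706)·(-15) + (-0.01197)·(-95) = 314.3 -0.256 +1.137 = 315.181 m.

315.2 m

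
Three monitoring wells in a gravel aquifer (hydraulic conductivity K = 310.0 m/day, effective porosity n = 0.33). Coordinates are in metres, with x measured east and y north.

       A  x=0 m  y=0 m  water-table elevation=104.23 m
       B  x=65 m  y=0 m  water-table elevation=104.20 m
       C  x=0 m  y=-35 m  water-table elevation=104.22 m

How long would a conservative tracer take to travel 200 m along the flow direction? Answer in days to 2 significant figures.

∂h/∂x = (104.20 − 104.23) / (65 − 0) = -0.0004615
∂h/∂y = (104.22 − 104.23) / (-35 − 0) = +0.0002857
|∇h| = √(-0.0004615² + 0.0002857²) = 0.0005428
Seepage velocity v = K·i/n = 310.0 × 0.0005428 / 0.33 = 0.5099 m/day.
t = 200 / 0.5099 = 392.2 days.

390 days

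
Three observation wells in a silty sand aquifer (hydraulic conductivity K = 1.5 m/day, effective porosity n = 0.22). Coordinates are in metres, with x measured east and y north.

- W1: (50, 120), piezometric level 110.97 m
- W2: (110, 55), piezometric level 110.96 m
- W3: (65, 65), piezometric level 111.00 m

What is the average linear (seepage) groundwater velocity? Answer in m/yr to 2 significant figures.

3.4 m/yr

Taking W1 as reference: W2−W1 = (60, -65, -0.01); W3−W1 = (15, -55, +0.03).
Determinant of the coordinate differences = 60·(-55) − 15·(-65) = -2325.
∂h/∂x = [(-0.01)·(-55) − (+0.03)·(-65)] / -2325 = -0.001075
∂h/∂y = [60·(+0.03) − 15·(-0.01)] / -2325 = -0.0008387
|∇h| = √(-0.001075² + -0.0008387²) = 0.001363
Seepage velocity v = K·i/n = 1.5 × 0.001363 / 0.22 = 0.009293 m/day = 3.394 m/yr.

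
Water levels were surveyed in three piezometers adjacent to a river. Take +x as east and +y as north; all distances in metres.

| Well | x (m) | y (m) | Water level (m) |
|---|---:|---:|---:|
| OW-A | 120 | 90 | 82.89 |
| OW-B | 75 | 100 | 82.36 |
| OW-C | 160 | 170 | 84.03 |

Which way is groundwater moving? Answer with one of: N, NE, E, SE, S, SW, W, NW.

With h = a·x + b·y + c and OW-A as origin, the differences give:
  (-45)·a + 10·b = -0.53
  40·a + 80·b = +1.14
Eliminate b (×80 and ×10, subtract): -4000·a = -53.800 → a = ∂h/∂x = +0.01345
Back-substitute: b = ∂h/∂y = +0.007525.
Flow = −∇h = (-0.01345 east, -0.007525 north), which points southwest.

SW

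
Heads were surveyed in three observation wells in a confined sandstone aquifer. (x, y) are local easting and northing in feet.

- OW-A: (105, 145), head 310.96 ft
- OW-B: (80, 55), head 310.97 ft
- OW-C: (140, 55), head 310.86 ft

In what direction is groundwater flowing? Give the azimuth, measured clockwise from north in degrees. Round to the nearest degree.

Three-point gradient (reference OW-A): Δ to OW-B = (-25, -90, +0.01), Δ to OW-C = (35, -90, -0.10).
∂h/∂x = -0.001833, ∂h/∂y = +0.0003981 (det = 5400).
Flow direction (−∇h) has components (+0.001833 E, -0.0003981 N).
Azimuth = atan2(E, N) = atan2(+0.001833, -0.0003981) = 102.3° ≈ 102°.

102°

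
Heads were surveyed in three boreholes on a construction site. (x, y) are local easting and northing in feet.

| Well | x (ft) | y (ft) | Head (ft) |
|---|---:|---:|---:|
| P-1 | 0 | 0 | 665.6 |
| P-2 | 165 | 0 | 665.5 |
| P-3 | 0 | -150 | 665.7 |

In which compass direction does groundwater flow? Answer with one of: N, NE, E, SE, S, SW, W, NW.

∂h/∂x = (665.5 − 665.6) / (165 − 0) = -0.0006061
∂h/∂y = (665.7 − 665.6) / (-150 − 0) = -0.0006667
Flow = −∇h = (+0.0006061 east, +0.0006667 north), which points northeast.

NE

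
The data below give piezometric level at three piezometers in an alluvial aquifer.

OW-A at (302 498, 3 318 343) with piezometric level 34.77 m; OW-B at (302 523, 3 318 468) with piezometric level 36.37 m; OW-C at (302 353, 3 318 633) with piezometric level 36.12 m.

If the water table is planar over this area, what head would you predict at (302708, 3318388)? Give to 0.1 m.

Differences from OW-A: to OW-B (Δx, Δy, Δh) = (25, 125, +1.60); to OW-C = (-145, 290, +1.35).
Solve a·Δx + b·Δy = Δh: det = 25·290 − (-145)·125 = 25375.
∂h/∂x = [(+1.60)·290 − (+1.35)·125] / 25375 = +0.01164
∂h/∂y = [25·(+1.35) − (-145)·(+1.60)] / 25375 = +0.01047
h(302708, 3318388) = 34.77 + (+0.01164)·(210) + (+0.01047)·(45) = 34.77 +2.443 +0.471 = 37.685 m.

37.7 m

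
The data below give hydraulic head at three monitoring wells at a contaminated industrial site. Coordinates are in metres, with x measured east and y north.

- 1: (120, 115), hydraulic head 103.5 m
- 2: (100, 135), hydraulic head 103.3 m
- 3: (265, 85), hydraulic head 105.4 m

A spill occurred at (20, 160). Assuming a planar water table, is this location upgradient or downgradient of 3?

downgradient

With h = a·x + b·y + c and 1 as origin, the differences give:
  (-20)·a + 20·b = -0.2
  145·a + (-30)·b = +1.9
Eliminate b (×(-30) and ×20, subtract): -2300·a = -32.00 → a = ∂h/∂x = +0.01391
Back-substitute: b = ∂h/∂y = +0.003913.
Head at (20, 160) = 103.5 + (+0.01391)·(-100) + (+0.003913)·(45) = 102.28 m.
That is lower than the 105.4 m at 3, so the point is downgradient.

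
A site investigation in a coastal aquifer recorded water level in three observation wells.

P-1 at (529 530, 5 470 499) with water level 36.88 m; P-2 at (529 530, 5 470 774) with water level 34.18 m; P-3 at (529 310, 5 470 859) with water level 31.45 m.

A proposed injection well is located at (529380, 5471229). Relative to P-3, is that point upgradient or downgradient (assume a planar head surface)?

downgradient

Differences from P-1: to P-2 (Δx, Δy, Δh) = (0, 275, -2.70); to P-3 = (-220, 360, -5.43).
Solve a·Δx + b·Δy = Δh: det = 0·360 − (-220)·275 = 60500.
∂h/∂x = [(-2.70)·360 − (-5.43)·275] / 60500 = +0.008616
∂h/∂y = [0·(-5.43) − (-220)·(-2.70)] / 60500 = -0.009818
Head at (529380, 5471229) = 36.88 + (+0.008616)·(-150) + (-0.009818)·(730) = 28.42 m.
That is lower than the 31.45 m at P-3, so the point is downgradient.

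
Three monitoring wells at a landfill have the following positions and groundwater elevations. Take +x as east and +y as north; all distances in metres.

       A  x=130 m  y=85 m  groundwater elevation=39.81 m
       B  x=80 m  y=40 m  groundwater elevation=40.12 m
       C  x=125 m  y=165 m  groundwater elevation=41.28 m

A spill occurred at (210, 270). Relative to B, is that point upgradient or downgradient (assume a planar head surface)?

Three-point gradient (reference A): Δ to B = (-50, -45, +0.31), Δ to C = (-5, 80, +1.47).
∂h/∂x = -0.02153, ∂h/∂y = +0.01703 (det = -4225).
Head at (210, 270) = 39.81 + (-0.02153)·(80) + (+0.01703)·(185) = 41.24 m.
That is higher than the 40.12 m at B, so the point is upgradient.

upgradient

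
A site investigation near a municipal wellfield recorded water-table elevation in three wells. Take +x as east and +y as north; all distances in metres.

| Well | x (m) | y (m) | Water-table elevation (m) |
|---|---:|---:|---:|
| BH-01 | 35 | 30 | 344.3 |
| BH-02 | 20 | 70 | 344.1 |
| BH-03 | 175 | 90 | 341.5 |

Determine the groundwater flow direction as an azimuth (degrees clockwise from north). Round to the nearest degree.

Three-point gradient (reference BH-01): Δ to BH-02 = (-15, 40, -0.2), Δ to BH-03 = (140, 60, -2.8).
∂h/∂x = -0.01538, ∂h/∂y = -0.01077 (det = -6500).
Flow direction (−∇h) has components (+0.01538 E, +0.01077 N).
Azimuth = atan2(E, N) = atan2(+0.01538, +0.01077) = 55.0° ≈ 055°.

055°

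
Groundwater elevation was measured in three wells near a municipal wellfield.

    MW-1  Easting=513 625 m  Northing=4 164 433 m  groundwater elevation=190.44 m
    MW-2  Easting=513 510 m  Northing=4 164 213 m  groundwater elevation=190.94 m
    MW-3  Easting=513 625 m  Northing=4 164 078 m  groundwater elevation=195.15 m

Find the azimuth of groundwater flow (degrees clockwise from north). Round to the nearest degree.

Differences from MW-1: to MW-2 (Δx, Δy, Δh) = (-115, -220, +0.50); to MW-3 = (0, -355, +4.71).
Solve a·Δx + b·Δy = Δh: det = (-115)·(-355) − 0·(-220) = 40825.
∂h/∂x = [(+0.50)·(-355) − (+4.71)·(-220)] / 40825 = +0.02103
∂h/∂y = [(-115)·(+4.71) − 0·(+0.50)] / 40825 = -0.01327
Flow direction (−∇h) has components (-0.02103 E, +0.01327 N).
Azimuth = atan2(E, N) = atan2(-0.02103, +0.01327) = 302.2° ≈ 302°.

302°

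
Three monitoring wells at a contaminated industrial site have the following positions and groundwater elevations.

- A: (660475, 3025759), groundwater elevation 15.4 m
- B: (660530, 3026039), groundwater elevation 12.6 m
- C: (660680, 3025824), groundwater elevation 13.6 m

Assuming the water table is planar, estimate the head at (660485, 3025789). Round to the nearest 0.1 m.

15.1 m

With h = a·x + b·y + c and A as origin, the differences give:
  55·a + 280·b = -2.8
  205·a + 65·b = -1.8
Eliminate b (×65 and ×280, subtract): -53825·a = 322.00 → a = ∂h/∂x = -0.005982
Back-substitute: b = ∂h/∂y = -0.008825.
h(660485, 3025789) = 15.4 + (-0.005982)·(10) + (-0.008825)·(30) = 15.4 -0.060 -0.265 = 15.075 m.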